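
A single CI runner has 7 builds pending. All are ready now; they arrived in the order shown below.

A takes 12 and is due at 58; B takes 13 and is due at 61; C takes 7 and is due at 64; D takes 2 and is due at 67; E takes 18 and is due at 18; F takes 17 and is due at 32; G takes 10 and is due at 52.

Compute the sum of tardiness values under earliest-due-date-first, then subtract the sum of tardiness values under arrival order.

EDD (increasing due date): E F G A B C D.
E: 0→18, due 18, tardiness 0
F: 18→35, due 32, tardiness 3
G: 35→45, due 52, tardiness 0
A: 45→57, due 58, tardiness 0
B: 57→70, due 61, tardiness 9
C: 70→77, due 64, tardiness 13
D: 77→79, due 67, tardiness 12
Sum = 0+3+0+0+9+13+12 = 37.
FIFO (arrival order): A B C D E F G.
A: 0→12, due 58, tardiness 0
B: 12→25, due 61, tardiness 0
C: 25→32, due 64, tardiness 0
D: 32→34, due 67, tardiness 0
E: 34→52, due 18, tardiness 34
F: 52→69, due 32, tardiness 37
G: 69→79, due 52, tardiness 27
Sum = 0+0+0+0+34+37+27 = 98.
Difference = 37 − 98 = -61.

-61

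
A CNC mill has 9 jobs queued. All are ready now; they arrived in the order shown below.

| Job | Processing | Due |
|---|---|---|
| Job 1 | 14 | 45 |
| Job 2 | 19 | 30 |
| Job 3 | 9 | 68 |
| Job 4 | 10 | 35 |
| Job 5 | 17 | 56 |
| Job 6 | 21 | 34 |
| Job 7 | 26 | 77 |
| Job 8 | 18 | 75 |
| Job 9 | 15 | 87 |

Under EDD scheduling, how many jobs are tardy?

EDD (increasing due date): Job 2 Job 6 Job 4 Job 1 Job 5 Job 3 Job 8 Job 7 Job 9.
Job 2: 0→19, due 30, tardiness 0
Job 6: 19→40, due 34, tardiness 6
Job 4: 40→50, due 35, tardiness 15
Job 1: 50→64, due 45, tardiness 19
Job 5: 64→81, due 56, tardiness 25
Job 3: 81→90, due 68, tardiness 22
Job 8: 90→108, due 75, tardiness 33
Job 7: 108→134, due 77, tardiness 57
Job 9: 134→149, due 87, tardiness 62
Late jobs: 8.

8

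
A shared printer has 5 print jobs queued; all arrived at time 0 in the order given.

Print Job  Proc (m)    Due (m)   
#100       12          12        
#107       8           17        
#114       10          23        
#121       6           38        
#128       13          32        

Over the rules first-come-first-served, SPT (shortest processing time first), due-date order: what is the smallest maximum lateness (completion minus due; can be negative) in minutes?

11

FIFO (arrival order): #100 #107 #114 #121 #128.
#100: 0→12, due 12, lateness 0
#107: 12→20, due 17, lateness 3
#114: 20→30, due 23, lateness 7
#121: 30→36, due 38, lateness -2
#128: 36→49, due 32, lateness 17
Maximum = 17.
SPT (increasing processing time): #121 #107 #114 #100 #128.
#121: 0→6, due 38, lateness -32
#107: 6→14, due 17, lateness -3
#114: 14→24, due 23, lateness 1
#100: 24→36, due 12, lateness 24
#128: 36→49, due 32, lateness 17
Maximum = 24.
EDD (increasing due date): #100 #107 #114 #128 #121.
#100: 0→12, due 12, lateness 0
#107: 12→20, due 17, lateness 3
#114: 20→30, due 23, lateness 7
#128: 30→43, due 32, lateness 11
#121: 43→49, due 38, lateness 11
Maximum = 11.
FIFO 17, SPT 24, EDD 11 → minimum 11.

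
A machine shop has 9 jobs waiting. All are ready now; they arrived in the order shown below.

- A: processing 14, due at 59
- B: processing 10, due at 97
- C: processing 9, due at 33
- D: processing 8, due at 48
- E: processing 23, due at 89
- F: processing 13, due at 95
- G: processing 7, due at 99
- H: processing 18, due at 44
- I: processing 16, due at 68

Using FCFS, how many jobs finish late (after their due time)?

2

FIFO (arrival order): A B C D E F G H I.
A: 0→14, due 59, tardiness 0
B: 14→24, due 97, tardiness 0
C: 24→33, due 33, tardiness 0
D: 33→41, due 48, tardiness 0
E: 41→64, due 89, tardiness 0
F: 64→77, due 95, tardiness 0
G: 77→84, due 99, tardiness 0
H: 84→102, due 44, tardiness 58
I: 102→118, due 68, tardiness 50
Late jobs: 2.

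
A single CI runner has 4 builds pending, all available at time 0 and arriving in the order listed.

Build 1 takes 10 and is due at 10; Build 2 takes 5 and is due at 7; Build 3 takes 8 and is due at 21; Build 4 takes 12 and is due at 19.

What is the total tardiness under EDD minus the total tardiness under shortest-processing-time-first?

EDD (increasing due date): Build 2 Build 1 Build 4 Build 3.
Build 2: 0→5, due 7, tardiness 0
Build 1: 5→15, due 10, tardiness 5
Build 4: 15→27, due 19, tardiness 8
Build 3: 27→35, due 21, tardiness 14
Sum = 0+5+8+14 = 27.
SPT (increasing processing time): Build 2 Build 3 Build 1 Build 4.
Build 2: 0→5, due 7, tardiness 0
Build 3: 5→13, due 21, tardiness 0
Build 1: 13→23, due 10, tardiness 13
Build 4: 23→35, due 19, tardiness 16
Sum = 0+0+13+16 = 29.
Difference = 27 − 29 = -2.

-2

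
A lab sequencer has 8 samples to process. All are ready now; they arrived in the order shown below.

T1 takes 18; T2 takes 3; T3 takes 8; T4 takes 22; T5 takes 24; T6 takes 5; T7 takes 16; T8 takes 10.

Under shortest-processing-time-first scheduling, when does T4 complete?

SPT (increasing processing time): T2 T6 T3 T8 T7 T1 T4 T5.
T2: 0→3
T6: 3→8
T3: 8→16
T8: 16→26
T7: 26→42
T1: 42→60
T4: 60→82

82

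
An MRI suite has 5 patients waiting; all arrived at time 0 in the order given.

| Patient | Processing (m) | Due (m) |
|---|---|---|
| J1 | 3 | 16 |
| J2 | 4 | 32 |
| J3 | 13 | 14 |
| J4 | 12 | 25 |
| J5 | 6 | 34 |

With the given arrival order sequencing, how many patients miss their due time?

FIFO (arrival order): J1 J2 J3 J4 J5.
J1: 0→3, due 16, tardiness 0
J2: 3→7, due 32, tardiness 0
J3: 7→20, due 14, tardiness 6
J4: 20→32, due 25, tardiness 7
J5: 32→38, due 34, tardiness 4
Late patients: 3.

3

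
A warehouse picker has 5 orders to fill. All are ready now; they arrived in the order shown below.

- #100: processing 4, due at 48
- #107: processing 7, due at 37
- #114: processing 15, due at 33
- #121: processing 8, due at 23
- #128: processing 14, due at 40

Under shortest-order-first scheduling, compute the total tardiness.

SPT (increasing processing time): #100 #107 #121 #128 #114.
#100: 0→4, due 48, tardiness 0
#107: 4→11, due 37, tardiness 0
#121: 11→19, due 23, tardiness 0
#128: 19→33, due 40, tardiness 0
#114: 33→48, due 33, tardiness 15
Sum = 0+0+0+0+15 = 15.

15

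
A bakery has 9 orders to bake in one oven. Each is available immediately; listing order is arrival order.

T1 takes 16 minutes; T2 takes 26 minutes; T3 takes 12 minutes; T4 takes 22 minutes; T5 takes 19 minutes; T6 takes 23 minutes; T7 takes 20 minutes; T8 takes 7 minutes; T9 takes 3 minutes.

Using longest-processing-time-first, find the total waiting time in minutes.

LPT (decreasing processing time): T2 T6 T4 T7 T5 T1 T3 T8 T9.
T2: waits 0, runs 0→26
T6: waits 26, runs 26→49
T4: waits 49, runs 49→71
T7: waits 71, runs 71→91
T5: waits 91, runs 91→110
T1: waits 110, runs 110→126
T3: waits 126, runs 126→138
T8: waits 138, runs 138→145
T9: waits 145, runs 145→148
Sum = 0+26+49+71+91+110+126+138+145 = 756.

756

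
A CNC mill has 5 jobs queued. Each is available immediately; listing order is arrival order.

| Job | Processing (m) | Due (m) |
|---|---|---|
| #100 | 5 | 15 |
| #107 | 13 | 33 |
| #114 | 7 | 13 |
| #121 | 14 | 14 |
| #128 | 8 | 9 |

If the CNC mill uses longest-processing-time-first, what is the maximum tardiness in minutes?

LPT (decreasing processing time): #121 #107 #128 #114 #100.
#121: 0→14, due 14, tardiness 0
#107: 14→27, due 33, tardiness 0
#128: 27→35, due 9, tardiness 26
#114: 35→42, due 13, tardiness 29
#100: 42→47, due 15, tardiness 32
Maximum = 32.

32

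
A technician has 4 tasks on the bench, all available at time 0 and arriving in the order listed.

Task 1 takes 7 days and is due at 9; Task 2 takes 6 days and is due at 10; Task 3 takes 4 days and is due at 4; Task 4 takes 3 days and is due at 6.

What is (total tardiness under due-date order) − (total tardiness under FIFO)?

EDD (increasing due date): Task 3 Task 4 Task 1 Task 2.
Task 3: 0→4, due 4, tardiness 0
Task 4: 4→7, due 6, tardiness 1
Task 1: 7→14, due 9, tardiness 5
Task 2: 14→20, due 10, tardiness 10
Sum = 0+1+5+10 = 16.
FIFO (arrival order): Task 1 Task 2 Task 3 Task 4.
Task 1: 0→7, due 9, tardiness 0
Task 2: 7→13, due 10, tardiness 3
Task 3: 13→17, due 4, tardiness 13
Task 4: 17→20, due 6, tardiness 14
Sum = 0+3+13+14 = 30.
Difference = 16 − 30 = -14.

-14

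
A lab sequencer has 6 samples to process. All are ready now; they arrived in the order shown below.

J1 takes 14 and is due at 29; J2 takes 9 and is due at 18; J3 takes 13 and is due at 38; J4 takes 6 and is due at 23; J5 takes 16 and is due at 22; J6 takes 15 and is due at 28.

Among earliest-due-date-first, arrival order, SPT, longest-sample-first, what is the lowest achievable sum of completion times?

EDD (increasing due date): J2 J5 J4 J6 J1 J3.
J2: 0→9
J5: 9→25
J4: 25→31
J6: 31→46
J1: 46→60
J3: 60→73
Sum = 9+25+31+46+60+73 = 244.
FIFO (arrival order): J1 J2 J3 J4 J5 J6.
J1: 0→14
J2: 14→23
J3: 23→36
J4: 36→42
J5: 42→58
J6: 58→73
Sum = 14+23+36+42+58+73 = 246.
SPT (increasing processing time): J4 J2 J3 J1 J6 J5.
J4: 0→6
J2: 6→15
J3: 15→28
J1: 28→42
J6: 42→57
J5: 57→73
Sum = 6+15+28+42+57+73 = 221.
LPT (decreasing processing time): J5 J6 J1 J3 J2 J4.
J5: 0→16
J6: 16→31
J1: 31→45
J3: 45→58
J2: 58→67
J4: 67→73
Sum = 16+31+45+58+67+73 = 290.
EDD 244, FIFO 246, SPT 221, LPT 290 → minimum 221.

221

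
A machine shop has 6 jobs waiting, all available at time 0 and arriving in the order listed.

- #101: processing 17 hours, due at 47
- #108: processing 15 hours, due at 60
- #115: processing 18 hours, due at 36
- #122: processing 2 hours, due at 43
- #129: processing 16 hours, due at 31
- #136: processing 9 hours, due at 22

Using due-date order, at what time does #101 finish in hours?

EDD (increasing due date): #136 #129 #115 #122 #101 #108.
#136: 0→9
#129: 9→25
#115: 25→43
#122: 43→45
#101: 45→62

62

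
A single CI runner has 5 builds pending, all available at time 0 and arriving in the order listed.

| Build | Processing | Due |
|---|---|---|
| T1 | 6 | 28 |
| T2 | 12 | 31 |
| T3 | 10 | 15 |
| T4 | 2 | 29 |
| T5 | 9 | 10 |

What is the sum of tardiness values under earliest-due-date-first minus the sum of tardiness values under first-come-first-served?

EDD (increasing due date): T5 T3 T1 T4 T2.
T5: 0→9, due 10, tardiness 0
T3: 9→19, due 15, tardiness 4
T1: 19→25, due 28, tardiness 0
T4: 25→27, due 29, tardiness 0
T2: 27→39, due 31, tardiness 8
Sum = 0+4+0+0+8 = 12.
FIFO (arrival order): T1 T2 T3 T4 T5.
T1: 0→6, due 28, tardiness 0
T2: 6→18, due 31, tardiness 0
T3: 18→28, due 15, tardiness 13
T4: 28→30, due 29, tardiness 1
T5: 30→39, due 10, tardiness 29
Sum = 0+0+13+1+29 = 43.
Difference = 12 − 43 = -31.

-31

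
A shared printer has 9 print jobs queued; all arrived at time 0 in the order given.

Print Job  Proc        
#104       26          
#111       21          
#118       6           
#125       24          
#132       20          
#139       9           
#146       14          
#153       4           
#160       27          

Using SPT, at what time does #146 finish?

33

SPT (increasing processing time): #153 #118 #139 #146 #132 #111 #125 #104 #160.
#153: 0→4
#118: 4→10
#139: 10→19
#146: 19→33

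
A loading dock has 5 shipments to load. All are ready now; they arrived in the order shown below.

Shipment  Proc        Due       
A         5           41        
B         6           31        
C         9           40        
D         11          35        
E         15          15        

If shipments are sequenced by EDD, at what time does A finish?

EDD (increasing due date): E B D C A.
E: 0→15
B: 15→21
D: 21→32
C: 32→41
A: 41→46

46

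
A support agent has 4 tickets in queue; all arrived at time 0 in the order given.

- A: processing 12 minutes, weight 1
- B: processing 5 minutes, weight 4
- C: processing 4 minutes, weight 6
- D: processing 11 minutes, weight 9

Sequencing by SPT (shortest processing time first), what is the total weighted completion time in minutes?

SPT (increasing processing time): C B D A.
C: finishes 4, weight 6, w·C = 24
B: finishes 9, weight 4, w·C = 36
D: finishes 20, weight 9, w·C = 180
A: finishes 32, weight 1, w·C = 32
Sum = 24+36+180+32 = 272.

272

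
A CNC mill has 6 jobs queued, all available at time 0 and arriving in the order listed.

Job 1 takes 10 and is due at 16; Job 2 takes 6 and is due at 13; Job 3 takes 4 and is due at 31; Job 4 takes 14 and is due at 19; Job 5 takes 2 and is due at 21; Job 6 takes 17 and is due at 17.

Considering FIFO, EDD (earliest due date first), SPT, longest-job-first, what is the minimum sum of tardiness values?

FIFO (arrival order): Job 1 Job 2 Job 3 Job 4 Job 5 Job 6.
Job 1: 0→10, due 16, tardiness 0
Job 2: 10→16, due 13, tardiness 3
Job 3: 16→20, due 31, tardiness 0
Job 4: 20→34, due 19, tardiness 15
Job 5: 34→36, due 21, tardiness 15
Job 6: 36→53, due 17, tardiness 36
Sum = 0+3+0+15+15+36 = 69.
EDD (increasing due date): Job 2 Job 1 Job 6 Job 4 Job 5 Job 3.
Job 2: 0→6, due 13, tardiness 0
Job 1: 6→16, due 16, tardiness 0
Job 6: 16→33, due 17, tardiness 16
Job 4: 33→47, due 19, tardiness 28
Job 5: 47→49, due 21, tardiness 28
Job 3: 49→53, due 31, tardiness 22
Sum = 0+0+16+28+28+22 = 94.
SPT (increasing processing time): Job 5 Job 3 Job 2 Job 1 Job 4 Job 6.
Job 5: 0→2, due 21, tardiness 0
Job 3: 2→6, due 31, tardiness 0
Job 2: 6→12, due 13, tardiness 0
Job 1: 12→22, due 16, tardiness 6
Job 4: 22→36, due 19, tardiness 17
Job 6: 36→53, due 17, tardiness 36
Sum = 0+0+0+6+17+36 = 59.
LPT (decreasing processing time): Job 6 Job 4 Job 1 Job 2 Job 3 Job 5.
Job 6: 0→17, due 17, tardiness 0
Job 4: 17→31, due 19, tardiness 12
Job 1: 31→41, due 16, tardiness 25
Job 2: 41→47, due 13, tardiness 34
Job 3: 47→51, due 31, tardiness 20
Job 5: 51→53, due 21, tardiness 32
Sum = 0+12+25+34+20+32 = 123.
FIFO 69, EDD 94, SPT 59, LPT 123 → minimum 59.

59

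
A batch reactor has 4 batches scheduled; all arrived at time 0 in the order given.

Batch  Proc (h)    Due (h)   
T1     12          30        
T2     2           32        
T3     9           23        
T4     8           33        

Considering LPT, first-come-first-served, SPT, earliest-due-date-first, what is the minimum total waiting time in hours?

31

LPT (decreasing processing time): T1 T3 T4 T2.
T1: waits 0, runs 0→12
T3: waits 12, runs 12→21
T4: waits 21, runs 21→29
T2: waits 29, runs 29→31
Sum = 0+12+21+29 = 62.
FIFO (arrival order): T1 T2 T3 T4.
T1: waits 0, runs 0→12
T2: waits 12, runs 12→14
T3: waits 14, runs 14→23
T4: waits 23, runs 23→31
Sum = 0+12+14+23 = 49.
SPT (increasing processing time): T2 T4 T3 T1.
T2: waits 0, runs 0→2
T4: waits 2, runs 2→10
T3: waits 10, runs 10→19
T1: waits 19, runs 19→31
Sum = 0+2+10+19 = 31.
EDD (increasing due date): T3 T1 T2 T4.
T3: waits 0, runs 0→9
T1: waits 9, runs 9→21
T2: waits 21, runs 21→23
T4: waits 23, runs 23→31
Sum = 0+9+21+23 = 53.
LPT 62, FIFO 49, SPT 31, EDD 53 → minimum 31.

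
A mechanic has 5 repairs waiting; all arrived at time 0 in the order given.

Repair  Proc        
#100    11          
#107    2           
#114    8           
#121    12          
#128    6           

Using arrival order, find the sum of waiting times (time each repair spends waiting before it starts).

FIFO (arrival order): #100 #107 #114 #121 #128.
#100: waits 0, runs 0→11
#107: waits 11, runs 11→13
#114: waits 13, runs 13→21
#121: waits 21, runs 21→33
#128: waits 33, runs 33→39
Sum = 0+11+13+21+33 = 78.

78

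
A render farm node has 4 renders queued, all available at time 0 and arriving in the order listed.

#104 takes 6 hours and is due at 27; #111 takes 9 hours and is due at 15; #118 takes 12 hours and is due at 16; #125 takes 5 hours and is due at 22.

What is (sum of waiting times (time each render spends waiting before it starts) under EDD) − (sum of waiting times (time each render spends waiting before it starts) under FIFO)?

8

EDD (increasing due date): #111 #118 #125 #104.
#111: waits 0, runs 0→9
#118: waits 9, runs 9→21
#125: waits 21, runs 21→26
#104: waits 26, runs 26→32
Sum = 0+9+21+26 = 56.
FIFO (arrival order): #104 #111 #118 #125.
#104: waits 0, runs 0→6
#111: waits 6, runs 6→15
#118: waits 15, runs 15→27
#125: waits 27, runs 27→32
Sum = 0+6+15+27 = 48.
Difference = 56 − 48 = 8.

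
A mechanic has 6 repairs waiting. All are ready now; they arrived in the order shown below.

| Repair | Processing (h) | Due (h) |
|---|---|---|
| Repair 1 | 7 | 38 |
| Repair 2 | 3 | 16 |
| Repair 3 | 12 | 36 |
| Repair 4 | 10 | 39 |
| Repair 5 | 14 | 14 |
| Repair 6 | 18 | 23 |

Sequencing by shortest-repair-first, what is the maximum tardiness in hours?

SPT (increasing processing time): Repair 2 Repair 1 Repair 4 Repair 3 Repair 5 Repair 6.
Repair 2: 0→3, due 16, tardiness 0
Repair 1: 3→10, due 38, tardiness 0
Repair 4: 10→20, due 39, tardiness 0
Repair 3: 20→32, due 36, tardiness 0
Repair 5: 32→46, due 14, tardiness 32
Repair 6: 46→64, due 23, tardiness 41
Maximum = 41.

41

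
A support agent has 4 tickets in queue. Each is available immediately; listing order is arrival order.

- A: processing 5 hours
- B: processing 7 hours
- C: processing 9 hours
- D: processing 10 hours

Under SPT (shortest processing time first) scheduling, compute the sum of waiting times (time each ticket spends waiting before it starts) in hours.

38

SPT (increasing processing time): A B C D.
A: waits 0, runs 0→5
B: waits 5, runs 5→12
C: waits 12, runs 12→21
D: waits 21, runs 21→31
Sum = 0+5+12+21 = 38.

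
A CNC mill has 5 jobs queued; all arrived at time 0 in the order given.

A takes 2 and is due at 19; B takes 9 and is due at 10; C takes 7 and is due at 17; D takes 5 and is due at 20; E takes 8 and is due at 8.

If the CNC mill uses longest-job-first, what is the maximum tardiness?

12

LPT (decreasing processing time): B E C D A.
B: 0→9, due 10, tardiness 0
E: 9→17, due 8, tardiness 9
C: 17→24, due 17, tardiness 7
D: 24→29, due 20, tardiness 9
A: 29→31, due 19, tardiness 12
Maximum = 12.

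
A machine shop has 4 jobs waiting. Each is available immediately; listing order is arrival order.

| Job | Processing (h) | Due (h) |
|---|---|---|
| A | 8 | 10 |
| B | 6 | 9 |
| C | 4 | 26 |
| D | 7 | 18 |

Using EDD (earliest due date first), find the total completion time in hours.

66

EDD (increasing due date): B A D C.
B: 0→6
A: 6→14
D: 14→21
C: 21→25
Sum = 6+14+21+25 = 66.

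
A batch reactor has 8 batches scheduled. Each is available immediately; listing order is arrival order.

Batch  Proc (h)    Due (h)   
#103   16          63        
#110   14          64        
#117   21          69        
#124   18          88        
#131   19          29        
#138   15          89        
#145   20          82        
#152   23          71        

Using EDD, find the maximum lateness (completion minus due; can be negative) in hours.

EDD (increasing due date): #131 #103 #110 #117 #152 #145 #124 #138.
#131: 0→19, due 29, lateness -10
#103: 19→35, due 63, lateness -28
#110: 35→49, due 64, lateness -15
#117: 49→70, due 69, lateness 1
#152: 70→93, due 71, lateness 22
#145: 93→113, due 82, lateness 31
#124: 113→131, due 88, lateness 43
#138: 131→146, due 89, lateness 57
Maximum = 57.

57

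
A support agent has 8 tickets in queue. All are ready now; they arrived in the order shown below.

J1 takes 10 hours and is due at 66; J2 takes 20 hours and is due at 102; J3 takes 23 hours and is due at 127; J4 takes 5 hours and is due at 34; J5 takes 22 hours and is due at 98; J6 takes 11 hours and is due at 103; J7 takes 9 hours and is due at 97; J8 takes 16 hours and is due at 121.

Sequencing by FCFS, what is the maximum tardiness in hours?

24

FIFO (arrival order): J1 J2 J3 J4 J5 J6 J7 J8.
J1: 0→10, due 66, tardiness 0
J2: 10→30, due 102, tardiness 0
J3: 30→53, due 127, tardiness 0
J4: 53→58, due 34, tardiness 24
J5: 58→80, due 98, tardiness 0
J6: 80→91, due 103, tardiness 0
J7: 91→100, due 97, tardiness 3
J8: 100→116, due 121, tardiness 0
Maximum = 24.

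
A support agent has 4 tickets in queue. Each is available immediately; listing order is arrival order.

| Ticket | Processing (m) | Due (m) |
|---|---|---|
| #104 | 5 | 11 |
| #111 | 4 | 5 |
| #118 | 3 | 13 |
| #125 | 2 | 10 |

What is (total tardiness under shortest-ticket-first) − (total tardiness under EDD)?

6

SPT (increasing processing time): #125 #118 #111 #104.
#125: 0→2, due 10, tardiness 0
#118: 2→5, due 13, tardiness 0
#111: 5→9, due 5, tardiness 4
#104: 9→14, due 11, tardiness 3
Sum = 0+0+4+3 = 7.
EDD (increasing due date): #111 #125 #104 #118.
#111: 0→4, due 5, tardiness 0
#125: 4→6, due 10, tardiness 0
#104: 6→11, due 11, tardiness 0
#118: 11→14, due 13, tardiness 1
Sum = 0+0+0+1 = 1.
Difference = 7 − 1 = 6.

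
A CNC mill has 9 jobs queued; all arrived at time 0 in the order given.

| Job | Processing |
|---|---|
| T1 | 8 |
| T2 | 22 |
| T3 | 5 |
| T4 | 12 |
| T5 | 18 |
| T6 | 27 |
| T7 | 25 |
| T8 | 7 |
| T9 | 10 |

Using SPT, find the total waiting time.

358

SPT (increasing processing time): T3 T8 T1 T9 T4 T5 T2 T7 T6.
T3: waits 0, runs 0→5
T8: waits 5, runs 5→12
T1: waits 12, runs 12→20
T9: waits 20, runs 20→30
T4: waits 30, runs 30→42
T5: waits 42, runs 42→60
T2: waits 60, runs 60→82
T7: waits 82, runs 82→107
T6: waits 107, runs 107→134
Sum = 0+5+12+20+30+42+60+82+107 = 358.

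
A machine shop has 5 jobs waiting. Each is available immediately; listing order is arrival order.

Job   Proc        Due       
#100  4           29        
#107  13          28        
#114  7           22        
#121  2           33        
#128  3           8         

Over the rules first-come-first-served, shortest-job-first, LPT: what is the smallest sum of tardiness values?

1

FIFO (arrival order): #100 #107 #114 #121 #128.
#100: 0→4, due 29, tardiness 0
#107: 4→17, due 28, tardiness 0
#114: 17→24, due 22, tardiness 2
#121: 24→26, due 33, tardiness 0
#128: 26→29, due 8, tardiness 21
Sum = 0+0+2+0+21 = 23.
SPT (increasing processing time): #121 #128 #100 #114 #107.
#121: 0→2, due 33, tardiness 0
#128: 2→5, due 8, tardiness 0
#100: 5→9, due 29, tardiness 0
#114: 9→16, due 22, tardiness 0
#107: 16→29, due 28, tardiness 1
Sum = 0+0+0+0+1 = 1.
LPT (decreasing processing time): #107 #114 #100 #128 #121.
#107: 0→13, due 28, tardiness 0
#114: 13→20, due 22, tardiness 0
#100: 20→24, due 29, tardiness 0
#128: 24→27, due 8, tardiness 19
#121: 27→29, due 33, tardiness 0
Sum = 0+0+0+19+0 = 19.
FIFO 23, SPT 1, LPT 19 → minimum 1.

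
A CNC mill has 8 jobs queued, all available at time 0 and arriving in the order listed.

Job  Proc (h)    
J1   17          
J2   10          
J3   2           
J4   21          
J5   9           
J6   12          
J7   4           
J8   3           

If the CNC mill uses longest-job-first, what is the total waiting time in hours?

387

LPT (decreasing processing time): J4 J1 J6 J2 J5 J7 J8 J3.
J4: waits 0, runs 0→21
J1: waits 21, runs 21→38
J6: waits 38, runs 38→50
J2: waits 50, runs 50→60
J5: waits 60, runs 60→69
J7: waits 69, runs 69→73
J8: waits 73, runs 73→76
J3: waits 76, runs 76→78
Sum = 0+21+38+50+60+69+73+76 = 387.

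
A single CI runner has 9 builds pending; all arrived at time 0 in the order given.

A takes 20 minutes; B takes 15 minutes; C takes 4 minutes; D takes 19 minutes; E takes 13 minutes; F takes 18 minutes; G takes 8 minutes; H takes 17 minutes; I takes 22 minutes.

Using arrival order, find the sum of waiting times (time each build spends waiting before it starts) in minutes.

FIFO (arrival order): A B C D E F G H I.
A: waits 0, runs 0→20
B: waits 20, runs 20→35
C: waits 35, runs 35→39
D: waits 39, runs 39→58
E: waits 58, runs 58→71
F: waits 71, runs 71→89
G: waits 89, runs 89→97
H: waits 97, runs 97→114
I: waits 114, runs 114→136
Sum = 0+20+35+39+58+71+89+97+114 = 523.

523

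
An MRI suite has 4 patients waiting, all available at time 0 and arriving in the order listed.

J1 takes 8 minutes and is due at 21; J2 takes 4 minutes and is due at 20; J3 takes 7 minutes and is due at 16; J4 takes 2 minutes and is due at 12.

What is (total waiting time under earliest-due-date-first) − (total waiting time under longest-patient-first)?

EDD (increasing due date): J4 J3 J2 J1.
J4: waits 0, runs 0→2
J3: waits 2, runs 2→9
J2: waits 9, runs 9→13
J1: waits 13, runs 13→21
Sum = 0+2+9+13 = 24.
LPT (decreasing processing time): J1 J3 J2 J4.
J1: waits 0, runs 0→8
J3: waits 8, runs 8→15
J2: waits 15, runs 15→19
J4: waits 19, runs 19→21
Sum = 0+8+15+19 = 42.
Difference = 24 − 42 = -18.

-18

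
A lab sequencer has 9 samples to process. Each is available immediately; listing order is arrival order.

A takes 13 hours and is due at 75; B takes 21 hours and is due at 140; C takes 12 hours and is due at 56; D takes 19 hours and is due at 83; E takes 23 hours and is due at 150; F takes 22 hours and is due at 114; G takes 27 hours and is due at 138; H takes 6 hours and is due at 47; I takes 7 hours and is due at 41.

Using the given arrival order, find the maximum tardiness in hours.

109

FIFO (arrival order): A B C D E F G H I.
A: 0→13, due 75, tardiness 0
B: 13→34, due 140, tardiness 0
C: 34→46, due 56, tardiness 0
D: 46→65, due 83, tardiness 0
E: 65→88, due 150, tardiness 0
F: 88→110, due 114, tardiness 0
G: 110→137, due 138, tardiness 0
H: 137→143, due 47, tardiness 96
I: 143→150, due 41, tardiness 109
Maximum = 109.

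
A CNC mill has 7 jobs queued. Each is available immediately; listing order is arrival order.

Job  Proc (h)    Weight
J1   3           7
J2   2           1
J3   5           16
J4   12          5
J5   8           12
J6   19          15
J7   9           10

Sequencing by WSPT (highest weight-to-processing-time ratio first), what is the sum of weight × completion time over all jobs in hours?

WSPT (decreasing weight/processing-time ratio): J3 J1 J5 J7 J6 J2 J4.
J3: finishes 5, weight 16, w·C = 80
J1: finishes 8, weight 7, w·C = 56
J5: finishes 16, weight 12, w·C = 192
J7: finishes 25, weight 10, w·C = 250
J6: finishes 44, weight 15, w·C = 660
J2: finishes 46, weight 1, w·C = 46
J4: finishes 58, weight 5, w·C = 290
Sum = 80+56+192+250+660+46+290 = 1574.

1574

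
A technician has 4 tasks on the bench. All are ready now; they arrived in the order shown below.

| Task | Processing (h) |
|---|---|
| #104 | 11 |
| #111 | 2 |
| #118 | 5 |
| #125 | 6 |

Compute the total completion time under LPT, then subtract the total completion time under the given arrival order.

8

LPT (decreasing processing time): #104 #125 #118 #111.
#104: 0→11
#125: 11→17
#118: 17→22
#111: 22→24
Sum = 11+17+22+24 = 74.
FIFO (arrival order): #104 #111 #118 #125.
#104: 0→11
#111: 11→13
#118: 13→18
#125: 18→24
Sum = 11+13+18+24 = 66.
Difference = 74 − 66 = 8.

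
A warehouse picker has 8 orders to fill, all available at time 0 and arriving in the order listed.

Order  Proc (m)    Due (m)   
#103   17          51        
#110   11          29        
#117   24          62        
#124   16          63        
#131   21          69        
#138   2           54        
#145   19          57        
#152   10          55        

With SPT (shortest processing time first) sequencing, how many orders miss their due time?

SPT (increasing processing time): #138 #152 #110 #124 #103 #145 #131 #117.
#138: 0→2, due 54, tardiness 0
#152: 2→12, due 55, tardiness 0
#110: 12→23, due 29, tardiness 0
#124: 23→39, due 63, tardiness 0
#103: 39→56, due 51, tardiness 5
#145: 56→75, due 57, tardiness 18
#131: 75→96, due 69, tardiness 27
#117: 96→120, due 62, tardiness 58
Late orders: 4.

4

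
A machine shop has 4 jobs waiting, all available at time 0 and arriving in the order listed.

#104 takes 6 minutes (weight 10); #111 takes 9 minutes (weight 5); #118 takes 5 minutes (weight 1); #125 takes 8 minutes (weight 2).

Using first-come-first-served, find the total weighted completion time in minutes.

211

FIFO (arrival order): #104 #111 #118 #125.
#104: finishes 6, weight 10, w·C = 60
#111: finishes 15, weight 5, w·C = 75
#118: finishes 20, weight 1, w·C = 20
#125: finishes 28, weight 2, w·C = 56
Sum = 60+75+20+56 = 211.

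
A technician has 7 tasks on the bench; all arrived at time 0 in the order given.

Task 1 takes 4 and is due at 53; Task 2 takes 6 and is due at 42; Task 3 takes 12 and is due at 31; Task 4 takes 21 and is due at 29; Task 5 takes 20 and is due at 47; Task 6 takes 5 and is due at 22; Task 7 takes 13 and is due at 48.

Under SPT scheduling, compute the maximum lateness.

52

SPT (increasing processing time): Task 1 Task 6 Task 2 Task 3 Task 7 Task 5 Task 4.
Task 1: 0→4, due 53, lateness -49
Task 6: 4→9, due 22, lateness -13
Task 2: 9→15, due 42, lateness -27
Task 3: 15→27, due 31, lateness -4
Task 7: 27→40, due 48, lateness -8
Task 5: 40→60, due 47, lateness 13
Task 4: 60→81, due 29, lateness 52
Maximum = 52.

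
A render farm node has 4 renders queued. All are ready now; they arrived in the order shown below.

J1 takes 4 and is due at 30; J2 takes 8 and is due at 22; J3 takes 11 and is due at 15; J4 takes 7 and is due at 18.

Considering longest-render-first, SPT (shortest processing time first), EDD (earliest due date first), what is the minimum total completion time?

LPT (decreasing processing time): J3 J2 J4 J1.
J3: 0→11
J2: 11→19
J4: 19→26
J1: 26→30
Sum = 11+19+26+30 = 86.
SPT (increasing processing time): J1 J4 J2 J3.
J1: 0→4
J4: 4→11
J2: 11→19
J3: 19→30
Sum = 4+11+19+30 = 64.
EDD (increasing due date): J3 J4 J2 J1.
J3: 0→11
J4: 11→18
J2: 18→26
J1: 26→30
Sum = 11+18+26+30 = 85.
LPT 86, SPT 64, EDD 85 → minimum 64.

64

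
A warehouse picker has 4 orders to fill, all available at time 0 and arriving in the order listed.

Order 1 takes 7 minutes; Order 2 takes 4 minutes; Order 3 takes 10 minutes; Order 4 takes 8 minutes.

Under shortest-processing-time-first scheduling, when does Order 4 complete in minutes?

19

SPT (increasing processing time): Order 2 Order 1 Order 4 Order 3.
Order 2: 0→4
Order 1: 4→11
Order 4: 11→19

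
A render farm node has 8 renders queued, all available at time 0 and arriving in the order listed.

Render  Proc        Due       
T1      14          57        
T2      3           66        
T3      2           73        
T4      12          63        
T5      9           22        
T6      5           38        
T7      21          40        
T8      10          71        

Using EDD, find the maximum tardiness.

EDD (increasing due date): T5 T6 T7 T1 T4 T2 T8 T3.
T5: 0→9, due 22, tardiness 0
T6: 9→14, due 38, tardiness 0
T7: 14→35, due 40, tardiness 0
T1: 35→49, due 57, tardiness 0
T4: 49→61, due 63, tardiness 0
T2: 61→64, due 66, tardiness 0
T8: 64→74, due 71, tardiness 3
T3: 74→76, due 73, tardiness 3
Maximum = 3.

3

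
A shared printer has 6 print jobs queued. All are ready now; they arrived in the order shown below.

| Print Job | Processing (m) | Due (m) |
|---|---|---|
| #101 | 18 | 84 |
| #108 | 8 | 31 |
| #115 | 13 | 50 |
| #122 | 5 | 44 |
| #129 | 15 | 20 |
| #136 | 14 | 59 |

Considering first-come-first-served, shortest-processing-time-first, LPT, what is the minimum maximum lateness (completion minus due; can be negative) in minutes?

FIFO (arrival order): #101 #108 #115 #122 #129 #136.
#101: 0→18, due 84, lateness -66
#108: 18→26, due 31, lateness -5
#115: 26→39, due 50, lateness -11
#122: 39→44, due 44, lateness 0
#129: 44→59, due 20, lateness 39
#136: 59→73, due 59, lateness 14
Maximum = 39.
SPT (increasing processing time): #122 #108 #115 #136 #129 #101.
#122: 0→5, due 44, lateness -39
#108: 5→13, due 31, lateness -18
#115: 13→26, due 50, lateness -24
#136: 26→40, due 59, lateness -19
#129: 40→55, due 20, lateness 35
#101: 55→73, due 84, lateness -11
Maximum = 35.
LPT (decreasing processing time): #101 #129 #136 #115 #108 #122.
#101: 0→18, due 84, lateness -66
#129: 18→33, due 20, lateness 13
#136: 33→47, due 59, lateness -12
#115: 47→60, due 50, lateness 10
#108: 60→68, due 31, lateness 37
#122: 68→73, due 44, lateness 29
Maximum = 37.
FIFO 39, SPT 35, LPT 37 → minimum 35.

35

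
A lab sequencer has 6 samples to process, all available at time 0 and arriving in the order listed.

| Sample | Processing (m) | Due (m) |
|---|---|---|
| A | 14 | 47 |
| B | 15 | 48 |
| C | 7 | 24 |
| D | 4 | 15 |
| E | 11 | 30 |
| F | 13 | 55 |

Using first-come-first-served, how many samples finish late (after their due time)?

FIFO (arrival order): A B C D E F.
A: 0→14, due 47, tardiness 0
B: 14→29, due 48, tardiness 0
C: 29→36, due 24, tardiness 12
D: 36→40, due 15, tardiness 25
E: 40→51, due 30, tardiness 21
F: 51→64, due 55, tardiness 9
Late samples: 4.

4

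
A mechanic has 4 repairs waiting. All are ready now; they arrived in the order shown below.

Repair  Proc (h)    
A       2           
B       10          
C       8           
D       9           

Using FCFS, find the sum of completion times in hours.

FIFO (arrival order): A B C D.
A: 0→2
B: 2→12
C: 12→20
D: 20→29
Sum = 2+12+20+29 = 63.

63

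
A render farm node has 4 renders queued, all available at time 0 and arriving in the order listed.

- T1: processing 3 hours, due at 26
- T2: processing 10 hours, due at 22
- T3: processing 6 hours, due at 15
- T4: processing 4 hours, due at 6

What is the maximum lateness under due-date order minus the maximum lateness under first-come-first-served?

EDD (increasing due date): T4 T3 T2 T1.
T4: 0→4, due 6, lateness -2
T3: 4→10, due 15, lateness -5
T2: 10→20, due 22, lateness -2
T1: 20→23, due 26, lateness -3
Maximum = -2.
FIFO (arrival order): T1 T2 T3 T4.
T1: 0→3, due 26, lateness -23
T2: 3→13, due 22, lateness -9
T3: 13→19, due 15, lateness 4
T4: 19→23, due 6, lateness 17
Maximum = 17.
Difference = -2 − 17 = -19.

-19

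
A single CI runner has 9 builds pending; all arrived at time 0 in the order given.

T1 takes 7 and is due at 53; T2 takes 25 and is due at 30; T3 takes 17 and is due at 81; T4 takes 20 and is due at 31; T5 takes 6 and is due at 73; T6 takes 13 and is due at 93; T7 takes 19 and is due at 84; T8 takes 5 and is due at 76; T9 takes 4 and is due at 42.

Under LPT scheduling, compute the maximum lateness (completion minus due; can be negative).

74

LPT (decreasing processing time): T2 T4 T7 T3 T6 T1 T5 T8 T9.
T2: 0→25, due 30, lateness -5
T4: 25→45, due 31, lateness 14
T7: 45→64, due 84, lateness -20
T3: 64→81, due 81, lateness 0
T6: 81→94, due 93, lateness 1
T1: 94→101, due 53, lateness 48
T5: 101→107, due 73, lateness 34
T8: 107→112, due 76, lateness 36
T9: 112→116, due 42, lateness 74
Maximum = 74.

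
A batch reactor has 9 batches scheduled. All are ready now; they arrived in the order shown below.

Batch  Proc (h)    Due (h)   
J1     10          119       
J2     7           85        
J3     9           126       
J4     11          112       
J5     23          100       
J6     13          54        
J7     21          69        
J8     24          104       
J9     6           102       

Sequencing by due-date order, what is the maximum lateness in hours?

EDD (increasing due date): J6 J7 J2 J5 J9 J8 J4 J1 J3.
J6: 0→13, due 54, lateness -41
J7: 13→34, due 69, lateness -35
J2: 34→41, due 85, lateness -44
J5: 41→64, due 100, lateness -36
J9: 64→70, due 102, lateness -32
J8: 70→94, due 104, lateness -10
J4: 94→105, due 112, lateness -7
J1: 105→115, due 119, lateness -4
J3: 115→124, due 126, lateness -2
Maximum = -2.

-2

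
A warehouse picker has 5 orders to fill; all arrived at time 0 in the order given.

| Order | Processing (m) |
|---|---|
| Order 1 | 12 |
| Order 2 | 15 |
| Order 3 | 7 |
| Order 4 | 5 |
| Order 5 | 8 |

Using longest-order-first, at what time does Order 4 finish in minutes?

LPT (decreasing processing time): Order 2 Order 1 Order 5 Order 3 Order 4.
Order 2: 0→15
Order 1: 15→27
Order 5: 27→35
Order 3: 35→42
Order 4: 42→47

47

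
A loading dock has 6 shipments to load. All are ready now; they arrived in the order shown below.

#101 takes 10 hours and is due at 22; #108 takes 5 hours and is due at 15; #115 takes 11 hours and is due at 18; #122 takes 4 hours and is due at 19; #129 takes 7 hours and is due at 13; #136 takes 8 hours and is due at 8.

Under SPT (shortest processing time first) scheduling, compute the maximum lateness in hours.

SPT (increasing processing time): #122 #108 #129 #136 #101 #115.
#122: 0→4, due 19, lateness -15
#108: 4→9, due 15, lateness -6
#129: 9→16, due 13, lateness 3
#136: 16→24, due 8, lateness 16
#101: 24→34, due 22, lateness 12
#115: 34→45, due 18, lateness 27
Maximum = 27.

27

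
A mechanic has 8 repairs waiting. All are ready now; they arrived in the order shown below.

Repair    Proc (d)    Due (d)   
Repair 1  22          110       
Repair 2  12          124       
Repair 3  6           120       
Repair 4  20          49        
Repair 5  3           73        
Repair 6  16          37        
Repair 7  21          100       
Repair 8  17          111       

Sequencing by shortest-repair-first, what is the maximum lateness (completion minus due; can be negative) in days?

SPT (increasing processing time): Repair 5 Repair 3 Repair 2 Repair 6 Repair 8 Repair 4 Repair 7 Repair 1.
Repair 5: 0→3, due 73, lateness -70
Repair 3: 3→9, due 120, lateness -111
Repair 2: 9→21, due 124, lateness -103
Repair 6: 21→37, due 37, lateness 0
Repair 8: 37→54, due 111, lateness -57
Repair 4: 54→74, due 49, lateness 25
Repair 7: 74→95, due 100, lateness -5
Repair 1: 95→117, due 110, lateness 7
Maximum = 25.

25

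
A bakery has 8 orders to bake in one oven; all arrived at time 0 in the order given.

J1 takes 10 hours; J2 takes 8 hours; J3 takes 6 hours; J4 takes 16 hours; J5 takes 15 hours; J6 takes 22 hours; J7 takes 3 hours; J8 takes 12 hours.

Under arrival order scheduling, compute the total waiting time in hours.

304

FIFO (arrival order): J1 J2 J3 J4 J5 J6 J7 J8.
J1: waits 0, runs 0→10
J2: waits 10, runs 10→18
J3: waits 18, runs 18→24
J4: waits 24, runs 24→40
J5: waits 40, runs 40→55
J6: waits 55, runs 55→77
J7: waits 77, runs 77→80
J8: waits 80, runs 80→92
Sum = 0+10+18+24+40+55+77+80 = 304.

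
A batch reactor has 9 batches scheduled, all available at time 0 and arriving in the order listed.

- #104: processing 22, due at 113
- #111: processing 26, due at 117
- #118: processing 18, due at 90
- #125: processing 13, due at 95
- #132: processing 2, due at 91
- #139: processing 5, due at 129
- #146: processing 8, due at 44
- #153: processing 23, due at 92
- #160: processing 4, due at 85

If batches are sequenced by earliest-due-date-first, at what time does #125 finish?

EDD (increasing due date): #146 #160 #118 #132 #153 #125 #104 #111 #139.
#146: 0→8
#160: 8→12
#118: 12→30
#132: 30→32
#153: 32→55
#125: 55→68

68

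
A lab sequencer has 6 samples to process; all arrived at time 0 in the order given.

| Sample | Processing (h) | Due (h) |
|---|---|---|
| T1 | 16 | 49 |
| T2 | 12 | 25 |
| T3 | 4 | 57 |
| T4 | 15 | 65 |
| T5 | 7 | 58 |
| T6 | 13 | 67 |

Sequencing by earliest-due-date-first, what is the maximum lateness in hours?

EDD (increasing due date): T2 T1 T3 T5 T4 T6.
T2: 0→12, due 25, lateness -13
T1: 12→28, due 49, lateness -21
T3: 28→32, due 57, lateness -25
T5: 32→39, due 58, lateness -19
T4: 39→54, due 65, lateness -11
T6: 54→67, due 67, lateness 0
Maximum = 0.

0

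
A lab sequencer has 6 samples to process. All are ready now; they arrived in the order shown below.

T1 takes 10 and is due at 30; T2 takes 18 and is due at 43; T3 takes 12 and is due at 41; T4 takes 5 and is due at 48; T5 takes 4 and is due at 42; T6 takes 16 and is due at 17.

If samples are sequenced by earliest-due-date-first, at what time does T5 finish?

EDD (increasing due date): T6 T1 T3 T5 T2 T4.
T6: 0→16
T1: 16→26
T3: 26→38
T5: 38→42

42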